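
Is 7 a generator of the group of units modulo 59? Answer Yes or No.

φ(59) = 59 − 1 = 58 = 2 · 29.
It suffices to check that the order of 7 is not a proper divisor of 58: compute 7^(58/q) for q ∈ {2, 29}.
7^29 ≡ 1 (mod 59)  [q = 2: ≡ 1 ✗]
7^2 ≡ 49 (mod 59)  [q = 29: ≢ 1 ✓]
The check at q = 2 fails, so 7 generates a proper subgroup.

No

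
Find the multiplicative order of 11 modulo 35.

By Lagrange's theorem, ord_35(11) divides φ(35) = φ(5·7) = (5−1)·(7−1) = 4·6 = 24 = 2^3 · 3.
Divisors of 24: 1, 2, 3, 4, 6, 8, 12, 24.
Test each divisor d:
11^1 ≡ 11 (mod 35)
11^2 ≡ 16 (mod 35)
11^3 ≡ 1 (mod 35) ✓
Hence ord(11) = 3.

3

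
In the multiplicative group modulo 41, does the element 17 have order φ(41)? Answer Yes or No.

Yes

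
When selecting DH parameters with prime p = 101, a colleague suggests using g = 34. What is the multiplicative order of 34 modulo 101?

100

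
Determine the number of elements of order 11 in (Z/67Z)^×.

10

φ(67) = 67 − 1 = 66 = 2 · 3 · 11.
(Z/67Z)^× is cyclic (|G| = 66); a cyclic group of order m has exactly φ(d) elements of each order d | m, and none otherwise.
11 | 66, and φ(11) = 11 − 1 = 10.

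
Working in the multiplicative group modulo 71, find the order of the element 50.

The order of 50 must divide φ(71) = 71 − 1 = 70 = 2 · 5 · 7.
Divisors of 70: 1, 2, 5, 7, 10, 14, 35, 70.
Check 50^d mod 71 for each divisor in increasing order:
50^1 ≡ 50
50^2 ≡ 15
50^5 ≡ 32
50^7 ≡ 54
50^10 ≡ 30
50^14 ≡ 5
50^35 ≡ 1
Hence ord(50) = 35.

35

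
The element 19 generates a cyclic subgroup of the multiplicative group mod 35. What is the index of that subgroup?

By Lagrange's theorem, ord_35(19) divides φ(35) = φ(5·7) = (5−1)·(7−1) = 4·6 = 24 = 2^3 · 3.
Divisors of 24: 1, 2, 3, 4, 6, 8, 12, 24.
Check 19^d mod 35 for each divisor in increasing order:
19^1 ≡ 19 (mod 35)
19^2 ≡ 11 (mod 35)
19^3 ≡ 34 (mod 35)
19^4 ≡ 16 (mod 35)
19^6 ≡ 1 (mod 35) ✓
The order of 19 is 6, so the subgroup it generates has 6 elements.
Index = |(Z/35Z)^×| / |⟨19⟩| = 24 / 6 = 4.

4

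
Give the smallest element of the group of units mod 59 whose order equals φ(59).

2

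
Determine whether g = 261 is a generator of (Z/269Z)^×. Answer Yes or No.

Yes

φ(269) = 269 − 1 = 268 = 2^2 · 67.
Test 261^(268/q) mod 269 for each prime factor q of 268:
261^134 ≡ 268 (mod 269)  [q = 2: ≢ 1 ✓]
261^4 ≡ 61 (mod 269)  [q = 67: ≢ 1 ✓]
Every test exponent gives a nontrivial residue, hence 261 generates the full group.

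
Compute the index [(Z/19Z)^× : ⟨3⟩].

The order of 3 must divide φ(19) = 19 − 1 = 18 = 2 · 3^2.
Divisors of 18: 1, 2, 3, 6, 9, 18.
Compute 3^d (mod 19) for the divisors d until we hit 1:
3^1 ≡ 3
3^2 ≡ 9
3^3 ≡ 8
3^6 ≡ 7
3^9 ≡ 18
3^18 ≡ 1
Thus |⟨3⟩| = ord(3) = 18.
[(Z/19Z)^× : ⟨3⟩] = 18/18 = 1.

1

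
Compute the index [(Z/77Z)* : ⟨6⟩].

6

By Lagrange's theorem, ord_77(6) divides φ(77) = φ(7·11) = (7−1)·(11−1) = 6·10 = 60 = 2^2 · 3 · 5.
Divisors of 60: 1, 2, 3, 4, 5, 6, 10, 12, 15, 20, 30, 60.
Test each divisor d:
6^1 ≡ 6
6^2 ≡ 36
6^3 ≡ 62
6^4 ≡ 64
6^5 ≡ 76
6^6 ≡ 71
6^10 ≡ 1
Thus |⟨6⟩| = ord(6) = 10.
[(Z/77Z)^× : ⟨6⟩] = 60/10 = 6.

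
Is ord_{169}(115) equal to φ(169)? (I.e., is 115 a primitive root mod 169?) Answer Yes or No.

Yes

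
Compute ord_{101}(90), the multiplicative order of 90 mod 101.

100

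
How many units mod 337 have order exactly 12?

4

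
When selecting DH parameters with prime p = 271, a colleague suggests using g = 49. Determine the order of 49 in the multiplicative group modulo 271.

135

The order of 49 must divide φ(271) = 271 − 1 = 270 = 2 · 3^3 · 5.
Divisors of 270: 1, 2, 3, 5, 6, 9, 10, 15, 18, 27, 30, 45, 54, 90, 135, 270.
Check 49^d mod 271 for each divisor in increasing order:
49^1 ≡ 49 (mod 271)
49^2 ≡ 233 (mod 271)
49^3 ≡ 35 (mod 271)
49^5 ≡ 25 (mod 271)
49^6 ≡ 141 (mod 271)
49^9 ≡ 57 (mod 271)
49^10 ≡ 83 (mod 271)
49^15 ≡ 178 (mod 271)
49^18 ≡ 268 (mod 271)
49^27 ≡ 100 (mod 271)
49^30 ≡ 248 (mod 271)
49^45 ≡ 242 (mod 271)
49^54 ≡ 244 (mod 271)
49^90 ≡ 28 (mod 271)
49^135 ≡ 1 (mod 271) ✓
Hence ord(49) = 135.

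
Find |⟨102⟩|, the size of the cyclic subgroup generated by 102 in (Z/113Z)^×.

By Lagrange's theorem, ord_113(102) divides φ(113) = 113 − 1 = 112 = 2^4 · 7.
Divisors of 112: 1, 2, 4, 7, 8, 14, 16, 28, 56, 112.
Check 102^d mod 113 for each divisor in increasing order:
102^1 ≡ 102
102^2 ≡ 8
102^4 ≡ 64
102^7 ≡ 18
102^8 ≡ 28
102^14 ≡ 98
102^16 ≡ 106
102^28 ≡ 112
102^56 ≡ 1
The smallest such exponent is 56, so the order of 102 is 56.

56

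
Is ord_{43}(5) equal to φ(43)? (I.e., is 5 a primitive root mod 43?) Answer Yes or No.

Yes

φ(43) = 43 − 1 = 42 = 2 · 3 · 7.
Test 5^(42/q) mod 43 for each prime factor q of 42:
5^21 ≡ 42 (mod 43)  [q = 2: ≢ 1 ✓]
5^14 ≡ 36 (mod 43)  [q = 3: ≢ 1 ✓]
5^6 ≡ 16 (mod 43)  [q = 7: ≢ 1 ✓]
Every test exponent gives a nontrivial residue, hence 5 generates the full group.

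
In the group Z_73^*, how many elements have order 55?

0

φ(73) = 73 − 1 = 72 = 2^3 · 3^2.
In a cyclic group of order 72, there are φ(d) elements of order d for each divisor d of 72, and zero for non-divisors.
55 does not divide 72, so no element of (Z/73Z)^× has order 55.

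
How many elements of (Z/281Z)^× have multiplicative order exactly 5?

φ(281) = 281 − 1 = 280 = 2^3 · 5 · 7.
Since (Z/281Z)^× is cyclic of order 280, the number of elements of order d is φ(d) when d | 280 and 0 otherwise.
5 | 280, and φ(5) = 5 − 1 = 4.

4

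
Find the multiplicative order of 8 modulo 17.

8

Since 8 ∈ (Z/17Z)^×, its order divides φ(17) = 17 − 1 = 16 = 2^4.
Divisors of 16: 1, 2, 4, 8, 16.
Evaluate successive powers at the divisors of 16:
8^1 ≡ 8
8^2 ≡ 13
8^4 ≡ 16
8^8 ≡ 1
So ord_17(8) = 8.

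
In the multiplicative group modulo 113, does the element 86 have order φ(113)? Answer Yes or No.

Yes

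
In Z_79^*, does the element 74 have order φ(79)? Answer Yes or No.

Yes

φ(79) = 79 − 1 = 78 = 2 · 3 · 13.
Test 74^(78/q) mod 79 for each prime factor q of 78:
74^39 ≡ 78 (mod 79)  [q = 2: ≢ 1 ✓]
74^26 ≡ 55 (mod 79)  [q = 3: ≢ 1 ✓]
74^6 ≡ 62 (mod 79)  [q = 13: ≢ 1 ✓]
Every test exponent gives a nontrivial residue, hence 74 generates the full group.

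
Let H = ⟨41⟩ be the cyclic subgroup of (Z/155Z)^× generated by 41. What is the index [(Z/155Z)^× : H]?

8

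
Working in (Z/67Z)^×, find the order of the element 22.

ord(22) | φ(67) = 67 − 1 = 66 = 2 · 3 · 11.
Divisors of 66: 1, 2, 3, 6, 11, 22, 33, 66.
Test each divisor d:
22^1 ≡ 22 (mod 67)
22^2 ≡ 15 (mod 67)
22^3 ≡ 62 (mod 67)
22^6 ≡ 25 (mod 67)
22^11 ≡ 1 (mod 67) ✓
So ord_67(22) = 11.

11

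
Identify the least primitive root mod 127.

3

φ(127) = 127 − 1 = 126 = 2 · 3^2 · 7.
g is a primitive root iff g^(126/q) ≢ 1 (mod 127) for each prime q ∈ {2, 3, 7}.
g = 2: 2^63 ≡ 1 — hits 1, so not a primitive root.
g = 3: 3^63 ≡ 126; 3^42 ≡ 107; 3^18 ≡ 4 — none is 1, so 3 is a primitive root.
The smallest primitive root modulo 127 is 3.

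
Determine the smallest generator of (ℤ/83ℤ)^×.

φ(83) = 83 − 1 = 82 = 2 · 41.
Test candidates g = 2, 3, … against the prime factors q ∈ {2, 41} of φ(83): g is a generator iff g^(82/q) ≢ 1 for every such q.
g = 2: 2^41 ≡ 82; 2^2 ≡ 4 — none is 1, so 2 is a primitive root.
So 2 is the smallest generator of (Z/83Z)^×.

2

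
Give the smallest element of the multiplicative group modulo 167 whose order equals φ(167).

φ(167) = 167 − 1 = 166 = 2 · 83.
Test candidates g = 2, 3, … against the prime factors q ∈ {2, 83} of φ(167): g is a generator iff g^(166/q) ≢ 1 for every such q.
g = 2: 2^83 ≡ 1 — hits 1, so not a primitive root.
g = 3: 3^83 ≡ 1 — hits 1, so not a primitive root.
g = 4: 4^83 ≡ 1 — hits 1, so not a primitive root.
g = 5: 5^83 ≡ 166; 5^2 ≡ 25 — none is 1, so 5 is a primitive root.
So 5 is the smallest generator of (Z/167Z)^×.

5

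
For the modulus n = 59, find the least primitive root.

2

φ(59) = 59 − 1 = 58 = 2 · 29.
Test candidates g = 2, 3, … against the prime factors q ∈ {2, 29} of φ(59): g is a generator iff g^(58/q) ≢ 1 for every such q.
g = 2: 2^29 ≡ 58; 2^2 ≡ 4 — none is 1, so 2 is a primitive root.
Hence the least primitive root of 59 is 2.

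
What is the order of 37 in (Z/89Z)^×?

8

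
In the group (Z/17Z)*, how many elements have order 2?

1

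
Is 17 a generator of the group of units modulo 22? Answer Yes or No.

φ(22) = φ(2)·φ(11) = 1·10 = 10 = 2 · 5.
An element g generates (Z/22Z)^× iff g^(10/q) ≢ 1 (mod 22) for each prime q ∈ {2, 5}.
17^5 ≡ 21 (mod 22)  [q = 2: ≢ 1 ✓]
17^2 ≡ 3 (mod 22)  [q = 5: ≢ 1 ✓]
All checks pass, so 17 has order 10 and is a primitive root modulo 22.

Yes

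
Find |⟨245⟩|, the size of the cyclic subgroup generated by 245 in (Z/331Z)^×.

By Lagrange's theorem, ord_331(245) divides φ(331) = 331 − 1 = 330 = 2 · 3 · 5 · 11.
Divisors of 330: 1, 2, 3, 5, 6, 10, 11, 15, 22, 30, 33, 55, 66, 110, 165, 330.
Test each divisor d:
245^1 ≡ 245
245^2 ≡ 114
245^3 ≡ 126
245^5 ≡ 131
245^6 ≡ 319
245^10 ≡ 280
245^11 ≡ 83
245^15 ≡ 270
245^22 ≡ 269
245^30 ≡ 80
245^33 ≡ 150
245^55 ≡ 299
245^66 ≡ 323
245^110 ≡ 31
245^165 ≡ 1
Hence ord(245) = 165.

165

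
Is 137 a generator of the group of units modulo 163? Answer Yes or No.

Yes

φ(163) = 163 − 1 = 162 = 2 · 3^4.
An element g generates (Z/163Z)^× iff g^(162/q) ≢ 1 (mod 163) for each prime q ∈ {2, 3}.
137^81 ≡ 162 (mod 163)  [q = 2: ≢ 1 ✓]
137^54 ≡ 104 (mod 163)  [q = 3: ≢ 1 ✓]
Every test exponent gives a nontrivial residue, hence 137 generates the full group.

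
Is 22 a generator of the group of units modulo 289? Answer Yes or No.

Yes

φ(289) = φ(17^2) = 17·(17−1) = 272 = 2^4 · 17.
An element g generates (Z/289Z)^× iff g^(272/q) ≢ 1 (mod 289) for each prime q ∈ {2, 17}.
22^136 ≡ 288 (mod 289)  [q = 2: ≢ 1 ✓]
22^16 ≡ 86 (mod 289)  [q = 17: ≢ 1 ✓]
Every test exponent gives a nontrivial residue, hence 22 generates the full group.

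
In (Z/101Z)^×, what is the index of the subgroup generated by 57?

5

By Lagrange's theorem, ord_101(57) divides φ(101) = 101 − 1 = 100 = 2^2 · 5^2.
Divisors of 100: 1, 2, 4, 5, 10, 20, 25, 50, 100.
Evaluate successive powers at the divisors of 100:
57^1 ≡ 57 (mod 101)
57^2 ≡ 17 (mod 101)
57^4 ≡ 87 (mod 101)
57^5 ≡ 10 (mod 101)
57^10 ≡ 100 (mod 101)
57^20 ≡ 1 (mod 101) ✓
Thus |⟨57⟩| = ord(57) = 20.
[(Z/101Z)^× : ⟨57⟩] = 100/20 = 5.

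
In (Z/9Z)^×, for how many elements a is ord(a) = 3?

2

φ(9) = φ(3^2) = 3·(3−1) = 6 = 2 · 3.
In a cyclic group of order 6, there are φ(d) elements of order d for each divisor d of 6, and zero for non-divisors.
3 | 6, and φ(3) = 3 − 1 = 2.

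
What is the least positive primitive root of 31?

3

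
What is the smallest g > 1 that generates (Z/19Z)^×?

2

φ(19) = 19 − 1 = 18 = 2 · 3^2.
g is a primitive root iff g^(18/q) ≢ 1 (mod 19) for each prime q ∈ {2, 3}.
g = 2: 2^9 ≡ 18; 2^6 ≡ 7 — none is 1, so 2 is a primitive root.
The smallest primitive root modulo 19 is 2.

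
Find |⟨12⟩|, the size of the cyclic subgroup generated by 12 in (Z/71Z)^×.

By Lagrange's theorem, ord_71(12) divides φ(71) = 71 − 1 = 70 = 2 · 5 · 7.
Divisors of 70: 1, 2, 5, 7, 10, 14, 35, 70.
Test each divisor d:
12^1 ≡ 12 (mod 71)
12^2 ≡ 2 (mod 71)
12^5 ≡ 48 (mod 71)
12^7 ≡ 25 (mod 71)
12^10 ≡ 32 (mod 71)
12^14 ≡ 57 (mod 71)
12^35 ≡ 1 (mod 71) ✓
Hence ord(12) = 35.

35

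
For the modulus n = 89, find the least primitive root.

3

φ(89) = 89 − 1 = 88 = 2^3 · 11.
g is a primitive root iff g^(88/q) ≢ 1 (mod 89) for each prime q ∈ {2, 11}.
g = 2: 2^44 ≡ 1 — hits 1, so not a primitive root.
g = 3: 3^44 ≡ 88; 3^8 ≡ 64 — none is 1, so 3 is a primitive root.
The smallest primitive root modulo 89 is 3.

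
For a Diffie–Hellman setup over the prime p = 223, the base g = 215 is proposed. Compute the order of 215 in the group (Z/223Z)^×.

Since 215 ∈ (Z/223Z)^×, its order divides φ(223) = 223 − 1 = 222 = 2 · 3 · 37.
Divisors of 222: 1, 2, 3, 6, 37, 74, 111, 222.
Check 215^d mod 223 for each divisor in increasing order:
215^1 ≡ 215 (mod 223)
215^2 ≡ 64 (mod 223)
215^3 ≡ 157 (mod 223)
215^6 ≡ 119 (mod 223)
215^37 ≡ 222 (mod 223)
215^74 ≡ 1 (mod 223) ✓
The smallest such exponent is 74, so the order of 215 is 74.

74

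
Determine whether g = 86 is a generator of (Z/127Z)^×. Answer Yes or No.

φ(127) = 127 − 1 = 126 = 2 · 3^2 · 7.
86 is a primitive root mod 127 iff 86^(φ(127)/q) ≢ 1 for every prime q | φ(127), i.e. q ∈ {2, 3, 7}.
86^63 ≡ 126 (mod 127)  [q = 2: ≢ 1 ✓]
86^42 ≡ 19 (mod 127)  [q = 3: ≢ 1 ✓]
86^18 ≡ 64 (mod 127)  [q = 7: ≢ 1 ✓]
All checks pass, so 86 has order 126 and is a primitive root modulo 127.

Yes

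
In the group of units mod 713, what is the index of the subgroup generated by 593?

12

By Lagrange's theorem, ord_713(593) divides φ(713) = φ(23·31) = (23−1)·(31−1) = 22·30 = 660 = 2^2 · 3 · 5 · 11.
Divisors of 660: 1, 2, 3, 4, 5, 6, 10, 11, 12, 15, 20, 22, 30, 33, 44, 55, 60, 66, 110, 132, 165, 220, 330, 660.
Evaluate successive powers at the divisors of 660:
593^1 ≡ 593 (mod 713)
593^2 ≡ 140 (mod 713)
593^3 ≡ 312 (mod 713)
593^4 ≡ 349 (mod 713)
593^5 ≡ 187 (mod 713)
593^6 ≡ 376 (mod 713)
593^10 ≡ 32 (mod 713)
593^11 ≡ 438 (mod 713)
593^12 ≡ 202 (mod 713)
593^15 ≡ 280 (mod 713)
593^20 ≡ 311 (mod 713)
593^22 ≡ 47 (mod 713)
593^30 ≡ 683 (mod 713)
593^33 ≡ 622 (mod 713)
593^44 ≡ 70 (mod 713)
593^55 ≡ 1 (mod 713) ✓
Thus |⟨593⟩| = ord(593) = 55.
[(Z/713Z)^× : ⟨593⟩] = 660/55 = 12.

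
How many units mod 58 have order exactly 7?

φ(58) = φ(2)·φ(29) = 1·28 = 28 = 2^2 · 7.
Since (Z/58Z)^× is cyclic of order 28, the number of elements of order d is φ(d) when d | 28 and 0 otherwise.
7 | 28, and φ(7) = 7 − 1 = 6.

6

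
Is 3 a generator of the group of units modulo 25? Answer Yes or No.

φ(25) = φ(5^2) = 5·(5−1) = 20 = 2^2 · 5.
3 is a primitive root mod 25 iff 3^(φ(25)/q) ≢ 1 for every prime q | φ(25), i.e. q ∈ {2, 5}.
3^10 ≡ 24 (mod 25)  [q = 2: ≢ 1 ✓]
3^4 ≡ 6 (mod 25)  [q = 5: ≢ 1 ✓]
All checks pass, so 3 has order 20 and is a primitive root modulo 25.

Yes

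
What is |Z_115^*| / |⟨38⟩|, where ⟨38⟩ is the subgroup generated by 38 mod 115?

2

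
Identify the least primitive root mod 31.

3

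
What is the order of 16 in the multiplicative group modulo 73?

9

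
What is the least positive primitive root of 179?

φ(179) = 179 − 1 = 178 = 2 · 89.
g is a primitive root iff g^(178/q) ≢ 1 (mod 179) for each prime q ∈ {2, 89}.
g = 2: 2^89 ≡ 178; 2^2 ≡ 4 — none is 1, so 2 is a primitive root.
So 2 is the smallest generator of (Z/179Z)^×.

2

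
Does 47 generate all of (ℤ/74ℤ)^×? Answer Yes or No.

No

φ(74) = φ(2)·φ(37) = 1·36 = 36 = 2^2 · 3^2.
An element g generates (Z/74Z)^× iff g^(36/q) ≢ 1 (mod 74) for each prime q ∈ {2, 3}.
47^18 ≡ 1 (mod 74)  [q = 2: ≡ 1 ✗]
47^12 ≡ 1 (mod 74)  [q = 3: ≡ 1 ✗]
The check at q = 2 fails, so 47 generates a proper subgroup.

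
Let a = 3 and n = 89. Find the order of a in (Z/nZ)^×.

88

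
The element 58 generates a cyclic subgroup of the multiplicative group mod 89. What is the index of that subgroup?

1

By Lagrange's theorem, ord_89(58) divides φ(89) = 89 − 1 = 88 = 2^3 · 11.
Divisors of 88: 1, 2, 4, 8, 11, 22, 44, 88.
Test each divisor d:
58^1 ≡ 58
58^2 ≡ 71
58^4 ≡ 57
58^8 ≡ 45
58^11 ≡ 12
58^22 ≡ 55
58^44 ≡ 88
58^88 ≡ 1
The order of 58 is 88, so the subgroup it generates has 88 elements.
[(Z/89Z)^× : ⟨58⟩] = 88/88 = 1.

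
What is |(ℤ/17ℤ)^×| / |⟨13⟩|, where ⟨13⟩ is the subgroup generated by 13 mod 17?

4

The order of 13 must divide φ(17) = 17 − 1 = 16 = 2^4.
Divisors of 16: 1, 2, 4, 8, 16.
Check 13^d mod 17 for each divisor in increasing order:
13^1 ≡ 13
13^2 ≡ 16
13^4 ≡ 1
Thus |⟨13⟩| = ord(13) = 4.
Index = |(Z/17Z)^×| / |⟨13⟩| = 16 / 4 = 4.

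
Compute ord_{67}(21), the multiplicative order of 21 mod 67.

33

The order of 21 must divide φ(67) = 67 − 1 = 66 = 2 · 3 · 11.
Divisors of 66: 1, 2, 3, 6, 11, 22, 33, 66.
Test each divisor d:
21^1 ≡ 21 (mod 67)
21^2 ≡ 39 (mod 67)
21^3 ≡ 15 (mod 67)
21^6 ≡ 24 (mod 67)
21^11 ≡ 37 (mod 67)
21^22 ≡ 29 (mod 67)
21^33 ≡ 1 (mod 67) ✓
Hence ord(21) = 33.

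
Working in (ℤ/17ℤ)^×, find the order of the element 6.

16

The order of 6 must divide φ(17) = 17 − 1 = 16 = 2^4.
Divisors of 16: 1, 2, 4, 8, 16.
Compute 6^d (mod 17) for the divisors d until we hit 1:
6^1 ≡ 6 (mod 17)
6^2 ≡ 2 (mod 17)
6^4 ≡ 4 (mod 17)
6^8 ≡ 16 (mod 17)
6^16 ≡ 1 (mod 17) ✓
Hence ord(6) = 16.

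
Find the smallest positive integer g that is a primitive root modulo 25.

φ(25) = φ(5^2) = 5·(5−1) = 20 = 2^2 · 5.
g is a primitive root iff g^(20/q) ≢ 1 (mod 25) for each prime q ∈ {2, 5}.
g = 2: 2^10 ≡ 24; 2^4 ≡ 16 — none is 1, so 2 is a primitive root.
So 2 is the smallest generator of (Z/25Z)^×.

2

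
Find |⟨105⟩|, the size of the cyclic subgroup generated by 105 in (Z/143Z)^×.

The order of 105 must divide φ(143) = φ(11·13) = (11−1)·(13−1) = 10·12 = 120 = 2^3 · 3 · 5.
Divisors of 120: 1, 2, 3, 4, 5, 6, 8, 10, 12, 15, 20, 24, 30, 40, 60, 120.
Evaluate successive powers at the divisors of 120:
105^1 ≡ 105 (mod 143)
105^2 ≡ 14 (mod 143)
105^3 ≡ 40 (mod 143)
105^4 ≡ 53 (mod 143)
105^5 ≡ 131 (mod 143)
105^6 ≡ 27 (mod 143)
105^8 ≡ 92 (mod 143)
105^10 ≡ 1 (mod 143) ✓
Hence ord(105) = 10.

10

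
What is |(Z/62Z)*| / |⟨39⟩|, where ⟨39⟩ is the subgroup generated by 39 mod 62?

By Lagrange's theorem, ord_62(39) divides φ(62) = φ(2)·φ(31) = 1·30 = 30 = 2 · 3 · 5.
Divisors of 30: 1, 2, 3, 5, 6, 10, 15, 30.
Compute 39^d (mod 62) for the divisors d until we hit 1:
39^1 ≡ 39 (mod 62)
39^2 ≡ 33 (mod 62)
39^3 ≡ 47 (mod 62)
39^5 ≡ 1 (mod 62) ✓
The order of 39 is 5, so the subgroup it generates has 5 elements.
[(Z/62Z)^× : ⟨39⟩] = 30/5 = 6.

6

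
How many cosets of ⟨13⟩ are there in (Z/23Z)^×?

2

By Lagrange's theorem, ord_23(13) divides φ(23) = 23 − 1 = 22 = 2 · 11.
Divisors of 22: 1, 2, 11, 22.
Test each divisor d:
13^1 ≡ 13 (mod 23)
13^2 ≡ 8 (mod 23)
13^11 ≡ 1 (mod 23) ✓
The order of 13 is 11, so the subgroup it generates has 11 elements.
[(Z/23Z)^× : ⟨13⟩] = 22/11 = 2.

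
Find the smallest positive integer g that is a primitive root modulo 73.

5

φ(73) = 73 − 1 = 72 = 2^3 · 3^2.
g is a primitive root iff g^(72/q) ≢ 1 (mod 73) for each prime q ∈ {2, 3}.
g = 2: 2^36 ≡ 1 — hits 1, so not a primitive root.
g = 3: 3^36 ≡ 1 — hits 1, so not a primitive root.
g = 4: 4^36 ≡ 1 — hits 1, so not a primitive root.
g = 5: 5^36 ≡ 72; 5^24 ≡ 8 — none is 1, so 5 is a primitive root.
The smallest primitive root modulo 73 is 5.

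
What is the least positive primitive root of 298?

3

φ(298) = φ(2)·φ(149) = 1·148 = 148 = 2^2 · 37.
Test candidates g = 2, 3, … against the prime factors q ∈ {2, 37} of φ(298): g is a generator iff g^(148/q) ≢ 1 for every such q.
g = 2: gcd(2, 298) = 2 > 1, not a unit — skip.
g = 3: 3^74 ≡ 297; 3^4 ≡ 81 — none is 1, so 3 is a primitive root.
So 3 is the smallest generator of (Z/298Z)^×.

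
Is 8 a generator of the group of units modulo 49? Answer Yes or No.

φ(49) = φ(7^2) = 7·(7−1) = 42 = 2 · 3 · 7.
An element g generates (Z/49Z)^× iff g^(42/q) ≢ 1 (mod 49) for each prime q ∈ {2, 3, 7}.
8^21 ≡ 1 (mod 49)  [q = 2: ≡ 1 ✗]
8^14 ≡ 1 (mod 49)  [q = 3: ≡ 1 ✗]
8^6 ≡ 43 (mod 49)  [q = 7: ≢ 1 ✓]
Since 8^21 ≡ 1, the order of 8 divides 21 < 42, so 8 is not a primitive root.

No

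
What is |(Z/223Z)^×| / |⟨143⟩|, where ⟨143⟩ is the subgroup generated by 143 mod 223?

ord(143) | φ(223) = 223 − 1 = 222 = 2 · 3 · 37.
Divisors of 222: 1, 2, 3, 6, 37, 74, 111, 222.
Compute 143^d (mod 223) for the divisors d until we hit 1:
143^1 ≡ 143 (mod 223)
143^2 ≡ 156 (mod 223)
143^3 ≡ 8 (mod 223)
143^6 ≡ 64 (mod 223)
143^37 ≡ 183 (mod 223)
143^74 ≡ 39 (mod 223)
143^111 ≡ 1 (mod 223) ✓
Thus |⟨143⟩| = ord(143) = 111.
Index = |(Z/223Z)^×| / |⟨143⟩| = 222 / 111 = 2.

2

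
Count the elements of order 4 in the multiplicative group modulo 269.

φ(269) = 269 − 1 = 268 = 2^2 · 67.
In a cyclic group of order 268, there are φ(d) elements of order d for each divisor d of 268, and zero for non-divisors.
4 = 2^2 divides 268, and φ(4) = 2.

2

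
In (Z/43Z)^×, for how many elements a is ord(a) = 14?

φ(43) = 43 − 1 = 42 = 2 · 3 · 7.
Since (Z/43Z)^× is cyclic of order 42, the number of elements of order d is φ(d) when d | 42 and 0 otherwise.
14 = 2 · 7 divides 42, and φ(14) = 6.

6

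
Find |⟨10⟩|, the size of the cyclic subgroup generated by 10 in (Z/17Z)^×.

ord(10) | φ(17) = 17 − 1 = 16 = 2^4.
Divisors of 16: 1, 2, 4, 8, 16.
Evaluate successive powers at the divisors of 16:
10^1 ≡ 10
10^2 ≡ 15
10^4 ≡ 4
10^8 ≡ 16
10^16 ≡ 1
So ord_17(10) = 16.

16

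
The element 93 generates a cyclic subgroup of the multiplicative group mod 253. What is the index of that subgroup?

44

Since 93 ∈ (Z/253Z)^×, its order divides φ(253) = φ(11·23) = (11−1)·(23−1) = 10·22 = 220 = 2^2 · 5 · 11.
Divisors of 220: 1, 2, 4, 5, 10, 11, 20, 22, 44, 55, 110, 220.
Evaluate successive powers at the divisors of 220:
93^1 ≡ 93
93^2 ≡ 47
93^4 ≡ 185
93^5 ≡ 1
The order of 93 is 5, so the subgroup it generates has 5 elements.
[(Z/253Z)^× : ⟨93⟩] = 220/5 = 44.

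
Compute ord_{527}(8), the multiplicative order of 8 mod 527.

40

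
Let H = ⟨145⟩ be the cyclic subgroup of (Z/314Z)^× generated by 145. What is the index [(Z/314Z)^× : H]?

26

The order of 145 must divide φ(314) = φ(2)·φ(157) = 1·156 = 156 = 2^2 · 3 · 13.
Divisors of 156: 1, 2, 3, 4, 6, 12, 13, 26, 39, 52, 78, 156.
Compute 145^d (mod 314) for the divisors d until we hit 1:
145^1 ≡ 145 (mod 314)
145^2 ≡ 301 (mod 314)
145^3 ≡ 313 (mod 314)
145^4 ≡ 169 (mod 314)
145^6 ≡ 1 (mod 314) ✓
So ord_314(145) = 6, hence |⟨145⟩| = 6.
Index = |(Z/314Z)^×| / |⟨145⟩| = 156 / 6 = 26.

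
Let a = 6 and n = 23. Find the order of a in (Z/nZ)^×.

11

ord(6) | φ(23) = 23 − 1 = 22 = 2 · 11.
Divisors of 22: 1, 2, 11, 22.
Compute 6^d (mod 23) for the divisors d until we hit 1:
6^1 ≡ 6
6^2 ≡ 13
6^11 ≡ 1
The smallest such exponent is 11, so the order of 6 is 11.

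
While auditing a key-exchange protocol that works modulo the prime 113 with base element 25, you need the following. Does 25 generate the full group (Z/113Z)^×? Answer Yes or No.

φ(113) = 113 − 1 = 112 = 2^4 · 7.
It suffices to check that the order of 25 is not a proper divisor of 112: compute 25^(112/q) for q ∈ {2, 7}.
25^56 ≡ 1 (mod 113)  [q = 2: ≡ 1 ✗]
25^16 ≡ 109 (mod 113)  [q = 7: ≢ 1 ✓]
25^56 ≡ 1 shows ord(25) | 56, strictly less than φ(113); not a primitive root.

No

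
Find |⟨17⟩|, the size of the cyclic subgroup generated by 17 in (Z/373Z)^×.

62

By Lagrange's theorem, ord_373(17) divides φ(373) = 373 − 1 = 372 = 2^2 · 3 · 31.
Divisors of 372: 1, 2, 3, 4, 6, 12, 31, 62, 93, 124, 186, 372.
Evaluate successive powers at the divisors of 372:
17^1 ≡ 17 (mod 373)
17^2 ≡ 289 (mod 373)
17^3 ≡ 64 (mod 373)
17^4 ≡ 342 (mod 373)
17^6 ≡ 366 (mod 373)
17^12 ≡ 49 (mod 373)
17^31 ≡ 372 (mod 373)
17^62 ≡ 1 (mod 373) ✓
Hence ord(17) = 62.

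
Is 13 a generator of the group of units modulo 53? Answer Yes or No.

No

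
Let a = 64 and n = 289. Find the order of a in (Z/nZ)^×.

ord(64) | φ(289) = φ(17^2) = 17·(17−1) = 272 = 2^4 · 17.
Divisors of 272: 1, 2, 4, 8, 16, 17, 34, 68, 136, 272.
Test each divisor d:
64^1 ≡ 64 (mod 289)
64^2 ≡ 50 (mod 289)
64^4 ≡ 188 (mod 289)
64^8 ≡ 86 (mod 289)
64^16 ≡ 171 (mod 289)
64^17 ≡ 251 (mod 289)
64^34 ≡ 288 (mod 289)
64^68 ≡ 1 (mod 289) ✓
Therefore the multiplicative order of 64 modulo 289 is 68.

68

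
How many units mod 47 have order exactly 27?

φ(47) = 47 − 1 = 46 = 2 · 23.
(Z/47Z)^× is cyclic (|G| = 46); a cyclic group of order m has exactly φ(d) elements of each order d | m, and none otherwise.
Here 46 is not a multiple of 27, so there are no elements of order 27.

0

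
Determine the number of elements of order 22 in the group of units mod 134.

10

φ(134) = φ(2)·φ(67) = 1·66 = 66 = 2 · 3 · 11.
In a cyclic group of order 66, there are φ(d) elements of order d for each divisor d of 66, and zero for non-divisors.
22 = 2 · 11 divides 66, and φ(22) = 10.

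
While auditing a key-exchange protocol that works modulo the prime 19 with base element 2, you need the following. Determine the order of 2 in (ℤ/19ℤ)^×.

18

By Lagrange's theorem, ord_19(2) divides φ(19) = 19 − 1 = 18 = 2 · 3^2.
Divisors of 18: 1, 2, 3, 6, 9, 18.
Test each divisor d:
2^1 ≡ 2 (mod 19)
2^2 ≡ 4 (mod 19)
2^3 ≡ 8 (mod 19)
2^6 ≡ 7 (mod 19)
2^9 ≡ 18 (mod 19)
2^18 ≡ 1 (mod 19) ✓
So ord_19(2) = 18.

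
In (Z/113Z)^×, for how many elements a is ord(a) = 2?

φ(113) = 113 − 1 = 112 = 2^4 · 7.
In a cyclic group of order 112, there are φ(d) elements of order d for each divisor d of 112, and zero for non-divisors.
2 | 112, and φ(2) = 2 − 1 = 1.

1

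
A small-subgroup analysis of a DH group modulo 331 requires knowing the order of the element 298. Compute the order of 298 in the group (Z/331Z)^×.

ord(298) | φ(331) = 331 − 1 = 330 = 2 · 3 · 5 · 11.
Divisors of 330: 1, 2, 3, 5, 6, 10, 11, 15, 22, 30, 33, 55, 66, 110, 165, 330.
Check 298^d mod 331 for each divisor in increasing order:
298^1 ≡ 298 (mod 331)
298^2 ≡ 96 (mod 331)
298^3 ≡ 142 (mod 331)
298^5 ≡ 61 (mod 331)
298^6 ≡ 304 (mod 331)
298^10 ≡ 80 (mod 331)
298^11 ≡ 8 (mod 331)
298^15 ≡ 246 (mod 331)
298^22 ≡ 64 (mod 331)
298^30 ≡ 274 (mod 331)
298^33 ≡ 181 (mod 331)
298^55 ≡ 330 (mod 331)
298^66 ≡ 323 (mod 331)
298^110 ≡ 1 (mod 331) ✓
Therefore the multiplicative order of 298 modulo 331 is 110.

110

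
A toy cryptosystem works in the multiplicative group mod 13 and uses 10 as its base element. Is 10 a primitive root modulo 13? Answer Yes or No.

No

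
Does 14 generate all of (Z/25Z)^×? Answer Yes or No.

No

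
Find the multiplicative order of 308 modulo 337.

336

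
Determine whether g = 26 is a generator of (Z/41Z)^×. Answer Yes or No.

Yes

φ(41) = 41 − 1 = 40 = 2^3 · 5.
An element g generates (Z/41Z)^× iff g^(40/q) ≢ 1 (mod 41) for each prime q ∈ {2, 5}.
26^20 ≡ 40 (mod 41)  [q = 2: ≢ 1 ✓]
26^8 ≡ 18 (mod 41)  [q = 5: ≢ 1 ✓]
Every test exponent gives a nontrivial residue, hence 26 generates the full group.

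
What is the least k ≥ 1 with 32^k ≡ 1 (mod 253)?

The order of 32 must divide φ(253) = φ(11·23) = (11−1)·(23−1) = 10·22 = 220 = 2^2 · 5 · 11.
Divisors of 220: 1, 2, 4, 5, 10, 11, 20, 22, 44, 55, 110, 220.
Evaluate successive powers at the divisors of 220:
32^1 ≡ 32
32^2 ≡ 12
32^4 ≡ 144
32^5 ≡ 54
32^10 ≡ 133
32^11 ≡ 208
32^20 ≡ 232
32^22 ≡ 1
Hence ord(32) = 22.

22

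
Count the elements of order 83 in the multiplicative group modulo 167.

82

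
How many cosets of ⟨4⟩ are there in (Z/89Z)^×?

The order of 4 must divide φ(89) = 89 − 1 = 88 = 2^3 · 11.
Divisors of 88: 1, 2, 4, 8, 11, 22, 44, 88.
Check 4^d mod 89 for each divisor in increasing order:
4^1 ≡ 4 (mod 89)
4^2 ≡ 16 (mod 89)
4^4 ≡ 78 (mod 89)
4^8 ≡ 32 (mod 89)
4^11 ≡ 1 (mod 89) ✓
The order of 4 is 11, so the subgroup it generates has 11 elements.
[(Z/89Z)^× : ⟨4⟩] = 88/11 = 8.

8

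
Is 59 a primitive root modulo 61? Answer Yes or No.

Yes

φ(61) = 61 − 1 = 60 = 2^2 · 3 · 5.
It suffices to check that the order of 59 is not a proper divisor of 60: compute 59^(60/q) for q ∈ {2, 3, 5}.
59^30 ≡ 60 (mod 61)  [q = 2: ≢ 1 ✓]
59^20 ≡ 47 (mod 61)  [q = 3: ≢ 1 ✓]
59^12 ≡ 9 (mod 61)  [q = 5: ≢ 1 ✓]
All checks pass, so 59 has order 60 and is a primitive root modulo 61.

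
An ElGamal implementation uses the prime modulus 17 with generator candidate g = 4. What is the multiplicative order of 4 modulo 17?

Since 4 ∈ (Z/17Z)^×, its order divides φ(17) = 17 − 1 = 16 = 2^4.
Divisors of 16: 1, 2, 4, 8, 16.
Compute 4^d (mod 17) for the divisors d until we hit 1:
4^1 ≡ 4 (mod 17)
4^2 ≡ 16 (mod 17)
4^4 ≡ 1 (mod 17) ✓
Hence ord(4) = 4.

4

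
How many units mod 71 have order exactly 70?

24

φ(71) = 71 − 1 = 70 = 2 · 5 · 7.
In a cyclic group of order 70, there are φ(d) elements of order d for each divisor d of 70, and zero for non-divisors.
70 = 2 · 5 · 7 divides 70, and φ(70) = 24.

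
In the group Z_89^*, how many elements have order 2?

φ(89) = 89 − 1 = 88 = 2^3 · 11.
In a cyclic group of order 88, there are φ(d) elements of order d for each divisor d of 88, and zero for non-divisors.
2 | 88, and φ(2) = 2 − 1 = 1.

1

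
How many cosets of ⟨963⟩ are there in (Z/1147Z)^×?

ord(963) | φ(1147) = φ(31·37) = (31−1)·(37−1) = 30·36 = 1080 = 2^3 · 3^3 · 5.
Divisors of 1080: 1, 2, 3, 4, 5, 6, 8, 9, 10, 12, 15, 18, 20, 24, 27, 30, 36, 40, 45, 54, 60, 72, 90, 108, 120, 135, 180, 216, 270, 360, 540, 1080.
Evaluate successive powers at the divisors of 1080:
963^1 ≡ 963 (mod 1147)
963^2 ≡ 593 (mod 1147)
963^3 ≡ 1000 (mod 1147)
963^4 ≡ 667 (mod 1147)
963^5 ≡ 1 (mod 1147) ✓
The order of 963 is 5, so the subgroup it generates has 5 elements.
The index is φ(1147) / ord(963) = 1080 / 5 = 216.

216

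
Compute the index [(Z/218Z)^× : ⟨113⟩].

6

Since 113 ∈ (Z/218Z)^×, its order divides φ(218) = φ(2)·φ(109) = 1·108 = 108 = 2^2 · 3^3.
Divisors of 108: 1, 2, 3, 4, 6, 9, 12, 18, 27, 36, 54, 108.
Test each divisor d:
113^1 ≡ 113
113^2 ≡ 125
113^3 ≡ 173
113^4 ≡ 147
113^6 ≡ 63
113^9 ≡ 217
113^12 ≡ 45
113^18 ≡ 1
The order of 113 is 18, so the subgroup it generates has 18 elements.
The index is φ(218) / ord(113) = 108 / 18 = 6.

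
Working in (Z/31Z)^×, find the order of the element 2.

5

The order of 2 must divide φ(31) = 31 − 1 = 30 = 2 · 3 · 5.
Divisors of 30: 1, 2, 3, 5, 6, 10, 15, 30.
Check 2^d mod 31 for each divisor in increasing order:
2^1 ≡ 2
2^2 ≡ 4
2^3 ≡ 8
2^5 ≡ 1
Hence ord(2) = 5.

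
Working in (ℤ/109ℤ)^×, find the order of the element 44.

108

Since 44 ∈ (Z/109Z)^×, its order divides φ(109) = 109 − 1 = 108 = 2^2 · 3^3.
Divisors of 108: 1, 2, 3, 4, 6, 9, 12, 18, 27, 36, 54, 108.
Test each divisor d:
44^1 ≡ 44 (mod 109)
44^2 ≡ 83 (mod 109)
44^3 ≡ 55 (mod 109)
44^4 ≡ 22 (mod 109)
44^6 ≡ 82 (mod 109)
44^9 ≡ 41 (mod 109)
44^12 ≡ 75 (mod 109)
44^18 ≡ 46 (mod 109)
44^27 ≡ 33 (mod 109)
44^36 ≡ 45 (mod 109)
44^54 ≡ 108 (mod 109)
44^108 ≡ 1 (mod 109) ✓
Hence ord(44) = 108.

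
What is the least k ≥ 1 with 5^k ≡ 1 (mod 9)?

6

By Lagrange's theorem, ord_9(5) divides φ(9) = φ(3^2) = 3·(3−1) = 6 = 2 · 3.
Divisors of 6: 1, 2, 3, 6.
Test each divisor d:
5^1 ≡ 5 (mod 9)
5^2 ≡ 7 (mod 9)
5^3 ≡ 8 (mod 9)
5^6 ≡ 1 (mod 9) ✓
So ord_9(5) = 6.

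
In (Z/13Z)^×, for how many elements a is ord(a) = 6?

φ(13) = 13 − 1 = 12 = 2^2 · 3.
(Z/13Z)^× is cyclic (|G| = 12); a cyclic group of order m has exactly φ(d) elements of each order d | m, and none otherwise.
6 = 2 · 3 divides 12, and φ(6) = 2.

2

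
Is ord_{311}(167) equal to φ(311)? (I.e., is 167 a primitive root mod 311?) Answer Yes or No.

φ(311) = 311 − 1 = 310 = 2 · 5 · 31.
It suffices to check that the order of 167 is not a proper divisor of 310: compute 167^(310/q) for q ∈ {2, 5, 31}.
167^155 ≡ 310 (mod 311)  [q = 2: ≢ 1 ✓]
167^62 ≡ 36 (mod 311)  [q = 5: ≢ 1 ✓]
167^10 ≡ 195 (mod 311)  [q = 31: ≢ 1 ✓]
Every test exponent gives a nontrivial residue, hence 167 generates the full group.

Yes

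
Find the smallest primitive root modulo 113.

3

φ(113) = 113 − 1 = 112 = 2^4 · 7.
g is a primitive root iff g^(112/q) ≢ 1 (mod 113) for each prime q ∈ {2, 7}.
g = 2: 2^56 ≡ 1 — hits 1, so not a primitive root.
g = 3: 3^56 ≡ 112; 3^16 ≡ 49 — none is 1, so 3 is a primitive root.
So 3 is the smallest generator of (Z/113Z)^×.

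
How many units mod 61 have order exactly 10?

4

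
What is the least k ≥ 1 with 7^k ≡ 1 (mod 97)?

96

The order of 7 must divide φ(97) = 97 − 1 = 96 = 2^5 · 3.
Divisors of 96: 1, 2, 3, 4, 6, 8, 12, 16, 24, 32, 48, 96.
Compute 7^d (mod 97) for the divisors d until we hit 1:
7^1 ≡ 7 (mod 97)
7^2 ≡ 49 (mod 97)
7^3 ≡ 52 (mod 97)
7^4 ≡ 73 (mod 97)
7^6 ≡ 85 (mod 97)
7^8 ≡ 91 (mod 97)
7^12 ≡ 47 (mod 97)
7^16 ≡ 36 (mod 97)
7^24 ≡ 75 (mod 97)
7^32 ≡ 35 (mod 97)
7^48 ≡ 96 (mod 97)
7^96 ≡ 1 (mod 97) ✓
So ord_97(7) = 96.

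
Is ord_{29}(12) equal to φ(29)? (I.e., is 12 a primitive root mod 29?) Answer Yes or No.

φ(29) = 29 − 1 = 28 = 2^2 · 7.
An element g generates (Z/29Z)^× iff g^(28/q) ≢ 1 (mod 29) for each prime q ∈ {2, 7}.
12^14 ≡ 28 (mod 29)  [q = 2: ≢ 1 ✓]
12^4 ≡ 1 (mod 29)  [q = 7: ≡ 1 ✗]
The check at q = 7 fails, so 12 generates a proper subgroup.

No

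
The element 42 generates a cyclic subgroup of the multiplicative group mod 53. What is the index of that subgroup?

ord(42) | φ(53) = 53 − 1 = 52 = 2^2 · 13.
Divisors of 52: 1, 2, 4, 13, 26, 52.
Check 42^d mod 53 for each divisor in increasing order:
42^1 ≡ 42 (mod 53)
42^2 ≡ 15 (mod 53)
42^4 ≡ 13 (mod 53)
42^13 ≡ 1 (mod 53) ✓
The order of 42 is 13, so the subgroup it generates has 13 elements.
[(Z/53Z)^× : ⟨42⟩] = 52/13 = 4.

4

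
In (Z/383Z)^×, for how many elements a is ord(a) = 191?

φ(383) = 383 − 1 = 382 = 2 · 191.
In a cyclic group of order 382, there are φ(d) elements of order d for each divisor d of 382, and zero for non-divisors.
191 | 382, and φ(191) = 191 − 1 = 190.

190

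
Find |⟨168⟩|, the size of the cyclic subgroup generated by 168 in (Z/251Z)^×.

250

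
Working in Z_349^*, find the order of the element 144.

The order of 144 must divide φ(349) = 349 − 1 = 348 = 2^2 · 3 · 29.
Divisors of 348: 1, 2, 3, 4, 6, 12, 29, 58, 87, 116, 174, 348.
Check 144^d mod 349 for each divisor in increasing order:
144^1 ≡ 144 (mod 349)
144^2 ≡ 145 (mod 349)
144^3 ≡ 289 (mod 349)
144^4 ≡ 85 (mod 349)
144^6 ≡ 110 (mod 349)
144^12 ≡ 234 (mod 349)
144^29 ≡ 122 (mod 349)
144^58 ≡ 226 (mod 349)
144^87 ≡ 1 (mod 349) ✓
So ord_349(144) = 87.

87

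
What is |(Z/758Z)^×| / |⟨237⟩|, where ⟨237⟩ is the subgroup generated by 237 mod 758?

ord(237) | φ(758) = φ(2)·φ(379) = 1·378 = 378 = 2 · 3^3 · 7.
Divisors of 378: 1, 2, 3, 6, 7, 9, 14, 18, 21, 27, 42, 54, 63, 126, 189, 378.
Evaluate successive powers at the divisors of 378:
237^1 ≡ 237
237^2 ≡ 77
237^3 ≡ 57
237^6 ≡ 217
237^7 ≡ 643
237^9 ≡ 241
237^14 ≡ 339
237^18 ≡ 473
237^21 ≡ 431
237^27 ≡ 293
237^42 ≡ 51
237^54 ≡ 195
237^63 ≡ 757
237^126 ≡ 1
Thus |⟨237⟩| = ord(237) = 126.
Index = |(Z/758Z)^×| / |⟨237⟩| = 378 / 126 = 3.

3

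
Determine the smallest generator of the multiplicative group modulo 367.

6

φ(367) = 367 − 1 = 366 = 2 · 3 · 61.
Test candidates g = 2, 3, … against the prime factors q ∈ {2, 3, 61} of φ(367): g is a generator iff g^(366/q) ≢ 1 for every such q.
g = 2: 2^183 ≡ 1 — hits 1, so not a primitive root.
g = 3: 3^183 ≡ 366; 3^122 ≡ 1 — hits 1, so not a primitive root.
g = 4: 4^183 ≡ 1 — hits 1, so not a primitive root.
g = 5: 5^183 ≡ 366; 5^122 ≡ 1 — hits 1, so not a primitive root.
g = 6: 6^183 ≡ 366; 6^122 ≡ 283; 6^6 ≡ 47 — none is 1, so 6 is a primitive root.
Hence the least primitive root of 367 is 6.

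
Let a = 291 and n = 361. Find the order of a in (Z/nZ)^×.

Since 291 ∈ (Z/361Z)^×, its order divides φ(361) = φ(19^2) = 19·(19−1) = 342 = 2 · 3^2 · 19.
Divisors of 342: 1, 2, 3, 6, 9, 18, 19, 38, 57, 114, 171, 342.
Check 291^d mod 361 for each divisor in increasing order:
291^1 ≡ 291 (mod 361)
291^2 ≡ 207 (mod 361)
291^3 ≡ 311 (mod 361)
291^6 ≡ 334 (mod 361)
291^9 ≡ 267 (mod 361)
291^18 ≡ 172 (mod 361)
291^19 ≡ 234 (mod 361)
291^38 ≡ 245 (mod 361)
291^57 ≡ 292 (mod 361)
291^114 ≡ 68 (mod 361)
291^171 ≡ 1 (mod 361) ✓
So ord_361(291) = 171.

171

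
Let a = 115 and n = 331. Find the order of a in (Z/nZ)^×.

By Lagrange's theorem, ord_331(115) divides φ(331) = 331 − 1 = 330 = 2 · 3 · 5 · 11.
Divisors of 330: 1, 2, 3, 5, 6, 10, 11, 15, 22, 30, 33, 55, 66, 110, 165, 330.
Evaluate successive powers at the divisors of 330:
115^1 ≡ 115 (mod 331)
115^2 ≡ 316 (mod 331)
115^3 ≡ 261 (mod 331)
115^5 ≡ 57 (mod 331)
115^6 ≡ 266 (mod 331)
115^10 ≡ 270 (mod 331)
115^11 ≡ 267 (mod 331)
115^15 ≡ 164 (mod 331)
115^22 ≡ 124 (mod 331)
115^30 ≡ 85 (mod 331)
115^33 ≡ 8 (mod 331)
115^55 ≡ 330 (mod 331)
115^66 ≡ 64 (mod 331)
115^110 ≡ 1 (mod 331) ✓
The smallest such exponent is 110, so the order of 115 is 110.

110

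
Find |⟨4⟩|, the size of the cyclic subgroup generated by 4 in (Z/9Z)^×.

3

The order of 4 must divide φ(9) = φ(3^2) = 3·(3−1) = 6 = 2 · 3.
Divisors of 6: 1, 2, 3, 6.
Test each divisor d:
4^1 ≡ 4 (mod 9)
4^2 ≡ 7 (mod 9)
4^3 ≡ 1 (mod 9) ✓
Therefore the multiplicative order of 4 modulo 9 is 3.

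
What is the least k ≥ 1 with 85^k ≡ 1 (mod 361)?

171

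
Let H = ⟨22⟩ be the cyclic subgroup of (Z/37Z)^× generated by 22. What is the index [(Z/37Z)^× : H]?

1

By Lagrange's theorem, ord_37(22) divides φ(37) = 37 − 1 = 36 = 2^2 · 3^2.
Divisors of 36: 1, 2, 3, 4, 6, 9, 12, 18, 36.
Compute 22^d (mod 37) for the divisors d until we hit 1:
22^1 ≡ 22 (mod 37)
22^2 ≡ 3 (mod 37)
22^3 ≡ 29 (mod 37)
22^4 ≡ 9 (mod 37)
22^6 ≡ 27 (mod 37)
22^9 ≡ 6 (mod 37)
22^12 ≡ 26 (mod 37)
22^18 ≡ 36 (mod 37)
22^36 ≡ 1 (mod 37) ✓
Thus |⟨22⟩| = ord(22) = 36.
The index is φ(37) / ord(22) = 36 / 36 = 1.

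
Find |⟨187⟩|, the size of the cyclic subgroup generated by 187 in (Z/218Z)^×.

Since 187 ∈ (Z/218Z)^×, its order divides φ(218) = φ(2)·φ(109) = 1·108 = 108 = 2^2 · 3^3.
Divisors of 108: 1, 2, 3, 4, 6, 9, 12, 18, 27, 36, 54, 108.
Check 187^d mod 218 for each divisor in increasing order:
187^1 ≡ 187
187^2 ≡ 89
187^3 ≡ 75
187^4 ≡ 73
187^6 ≡ 175
187^9 ≡ 45
187^12 ≡ 105
187^18 ≡ 63
187^27 ≡ 1
The smallest such exponent is 27, so the order of 187 is 27.

27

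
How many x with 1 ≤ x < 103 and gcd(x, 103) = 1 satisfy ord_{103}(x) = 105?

φ(103) = 103 − 1 = 102 = 2 · 3 · 17.
(Z/103Z)^× is cyclic (|G| = 102); a cyclic group of order m has exactly φ(d) elements of each order d | m, and none otherwise.
Since 105 ∤ 102, the count is 0.

0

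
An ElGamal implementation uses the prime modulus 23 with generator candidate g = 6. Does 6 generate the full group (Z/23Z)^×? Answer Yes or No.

No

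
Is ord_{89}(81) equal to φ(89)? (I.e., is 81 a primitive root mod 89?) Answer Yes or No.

φ(89) = 89 − 1 = 88 = 2^3 · 11.
Test 81^(88/q) mod 89 for each prime factor q of 88:
81^44 ≡ 1 (mod 89)  [q = 2: ≡ 1 ✗]
81^8 ≡ 4 (mod 89)  [q = 11: ≢ 1 ✓]
Since 81^44 ≡ 1, the order of 81 divides 44 < 88, so 81 is not a primitive root.

No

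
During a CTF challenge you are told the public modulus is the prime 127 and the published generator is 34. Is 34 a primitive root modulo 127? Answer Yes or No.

No

φ(127) = 127 − 1 = 126 = 2 · 3^2 · 7.
Test 34^(126/q) mod 127 for each prime factor q of 126:
34^63 ≡ 1 (mod 127)  [q = 2: ≡ 1 ✗]
34^42 ≡ 19 (mod 127)  [q = 3: ≢ 1 ✓]
34^18 ≡ 8 (mod 127)  [q = 7: ≢ 1 ✓]
The check at q = 2 fails, so 34 generates a proper subgroup.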